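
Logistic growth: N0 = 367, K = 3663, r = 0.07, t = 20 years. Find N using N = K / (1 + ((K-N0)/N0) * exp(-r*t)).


(K - N0)/N0 = (3663 - 367)/367 = 3296/367 = 8.98093
r*t = 0.07 * 20 = 1.4; exp(-1.4) = 0.246597
8.98093 * 0.246597 = 2.21467
1 + 2.21467 = 3.21467
N = 3663 / 3.21467 = 1139.46 ≈ 1139

1139


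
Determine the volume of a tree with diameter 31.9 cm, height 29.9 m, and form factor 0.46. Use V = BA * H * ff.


(D/200)^2 = (31.9/200)^2 = 0.1595^2 = 0.02544025
BA = 3.141593 * 0.02544025 = 0.0799229 m^2
V = 0.0799229 * 29.9 * 0.46 = 1.09926 ≈ 1.099 m^3

1.099 m^3


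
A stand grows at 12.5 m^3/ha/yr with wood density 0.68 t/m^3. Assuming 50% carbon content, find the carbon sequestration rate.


C = 12.5 * 0.68 * 0.5 = 4.25 t C/ha/yr

4.25 t C/ha/yr


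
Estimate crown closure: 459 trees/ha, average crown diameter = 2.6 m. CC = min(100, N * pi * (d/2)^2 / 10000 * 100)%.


(d/2)^2 = (2.6/2)^2 = 1.3^2 = 1.69
Crown area = 3.141593 * 1.69 = 5.30929 m^2
N * area / 10000 * 100 = 459 * 5.30929 / 10000 * 100 = 24.3696
CC = min(100, 24.3696) = 24.3696 ≈ 24.4%

24.4%


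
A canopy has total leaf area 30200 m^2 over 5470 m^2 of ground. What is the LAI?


LAI = 30200 / 5470 = 5.5210 ≈ 5.52

5.52


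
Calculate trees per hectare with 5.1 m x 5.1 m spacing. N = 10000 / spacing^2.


N = 10000 / 5.1^2 = 10000 / 26.01 = 384.468 ≈ 384 trees/ha

384 trees/ha


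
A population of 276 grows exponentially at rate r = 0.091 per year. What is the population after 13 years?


r*t = 0.091 * 13 = 1.183
exp(1.183) = 3.26415
N = 276 * 3.26415 = 900.905 ≈ 901

901


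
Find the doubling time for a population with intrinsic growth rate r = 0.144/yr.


td = ln(2) / 0.144 = 0.693147 / 0.144 = 4.81352 ≈ 4.8 years

4.8 years


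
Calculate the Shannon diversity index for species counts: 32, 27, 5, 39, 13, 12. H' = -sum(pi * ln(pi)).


Total N = 32 + 27 + 5 + 39 + 13 + 12 = 128
Per-species terms:
  p = 32/128 = 0.250000; ln(p) = -1.386294; p*ln(p) = 0.250000 * (-1.386294) = -0.346574
  p = 27/128 = 0.210938; ln(p) = -1.556191; p*ln(p) = 0.210938 * (-1.556191) = -0.328260
  p = 5/128 = 0.039063; ln(p) = -3.242580; p*ln(p) = 0.039063 * (-3.242580) = -0.126665
  p = 39/128 = 0.304688; ln(p) = -1.188467; p*ln(p) = 0.304688 * (-1.188467) = -0.362112
  p = 13/128 = 0.101563; ln(p) = -2.287076; p*ln(p) = 0.101563 * (-2.287076) = -0.232282
  p = 12/128 = 0.093750; ln(p) = -2.367124; p*ln(p) = 0.093750 * (-2.367124) = -0.221918
sum(p*ln(p)) = (-0.346574) + (-0.328260) + (-0.126665) + (-0.362112) + (-0.232282) + (-0.221918) = -1.617811
H' = -(-1.617811) = 1.617811 ≈ 1.6178

1.6178


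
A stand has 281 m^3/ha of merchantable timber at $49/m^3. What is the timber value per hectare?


Value = 281 * 49 = $13769/ha

$13769/ha


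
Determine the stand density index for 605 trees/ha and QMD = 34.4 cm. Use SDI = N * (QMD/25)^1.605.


QMD/25 = 34.4/25 = 1.376
(1.376)^1.605 = exp(1.605 * ln(1.376)) = exp(1.605 * 0.319181) = exp(0.512286) = 1.66910
SDI = 605 * 1.66910 = 1009.81 ≈ 1010

1010


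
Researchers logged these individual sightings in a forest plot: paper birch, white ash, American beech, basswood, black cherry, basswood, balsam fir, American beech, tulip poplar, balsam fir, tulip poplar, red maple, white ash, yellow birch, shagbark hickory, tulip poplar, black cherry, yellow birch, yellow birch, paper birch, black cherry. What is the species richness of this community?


Total individuals logged = 21
Distinct species (count of individuals): paper birch (2), white ash (2), American beech (2), basswood (2), black cherry (3), balsam fir (2), tulip poplar (3), red maple (1), yellow birch (3), shagbark hickory (1)
Species richness = number of distinct species = 10

10


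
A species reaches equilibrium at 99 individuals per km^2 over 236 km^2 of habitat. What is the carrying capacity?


K = 99 * 236 = 23364 individuals

23364 individuals


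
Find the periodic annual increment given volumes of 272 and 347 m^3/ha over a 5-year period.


PAI = (V2 - V1) / period = (347 - 272) / 5 = 75 / 5 = 15.00 m^3/ha/yr

15.00 m^3/ha/yr


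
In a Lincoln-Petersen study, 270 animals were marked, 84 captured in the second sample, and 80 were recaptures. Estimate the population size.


N = M * C / R = 270 * 84 / 80 = 22680 / 80 = 283.50 ≈ 284

284 individuals


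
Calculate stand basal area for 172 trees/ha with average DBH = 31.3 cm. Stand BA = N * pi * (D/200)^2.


(D/200)^2 = (31.3/200)^2 = 0.1565^2 = 0.02449225
Individual BA = 3.141593 * 0.02449225 = 0.0769447 m^2
Stand BA = 172 * 0.0769447 = 13.2345 ≈ 13.23 m^2/ha

13.23 m^2/ha


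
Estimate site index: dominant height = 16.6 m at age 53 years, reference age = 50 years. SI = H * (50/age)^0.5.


50/53 = 0.943396
(0.943396)^0.5 = 0.971286
SI = 16.6 * 0.971286 = 16.1233 ≈ 16.1 m

16.1 m


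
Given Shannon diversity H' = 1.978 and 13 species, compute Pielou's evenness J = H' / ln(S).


ln(13) = 2.56495
J = H' / ln(S) = 1.978 / 2.56495 = 0.771165 ≈ 0.7712

0.7712


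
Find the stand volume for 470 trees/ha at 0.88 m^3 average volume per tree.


V_stand = 470 * 0.88 = 413.6 m^3/ha

413.6 m^3/ha


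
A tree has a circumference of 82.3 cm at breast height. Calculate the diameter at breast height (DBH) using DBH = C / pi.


DBH = C / pi = 82.3 / 3.141593 = 26.1969 ≈ 26.20 cm

26.20 cm


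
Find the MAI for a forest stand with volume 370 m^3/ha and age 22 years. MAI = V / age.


MAI = 370 / 22 = 16.8182 ≈ 16.82 m^3/ha/yr

16.82 m^3/ha/yr


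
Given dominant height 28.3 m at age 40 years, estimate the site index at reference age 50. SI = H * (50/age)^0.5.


50/40 = 1.25000
(1.25000)^0.5 = 1.11803
SI = 28.3 * 1.11803 = 31.6402 ≈ 31.6 m

31.6 m


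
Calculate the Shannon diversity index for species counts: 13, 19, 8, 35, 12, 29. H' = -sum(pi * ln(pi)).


Total N = 13 + 19 + 8 + 35 + 12 + 29 = 116
Per-species terms:
  p = 13/116 = 0.112069; ln(p) = -2.188641; p*ln(p) = 0.112069 * (-2.188641) = -0.245279
  p = 19/116 = 0.163793; ln(p) = -1.809152; p*ln(p) = 0.163793 * (-1.809152) = -0.296326
  p = 8/116 = 0.068966; ln(p) = -2.674142; p*ln(p) = 0.068966 * (-2.674142) = -0.184425
  p = 35/116 = 0.301724; ln(p) = -1.198243; p*ln(p) = 0.301724 * (-1.198243) = -0.361539
  p = 12/116 = 0.103448; ln(p) = -2.268686; p*ln(p) = 0.103448 * (-2.268686) = -0.234691
  p = 29/116 = 0.250000; ln(p) = -1.386294; p*ln(p) = 0.250000 * (-1.386294) = -0.346574
sum(p*ln(p)) = (-0.245279) + (-0.296326) + (-0.184425) + (-0.361539) + (-0.234691) + (-0.346574) = -1.668834
H' = -(-1.668834) = 1.668834 ≈ 1.6688

1.6688


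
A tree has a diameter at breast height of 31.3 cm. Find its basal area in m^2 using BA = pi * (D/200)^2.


D/200 = 31.3/200 = 0.1565 m
(D/200)^2 = 0.1565^2 = 0.02449225
BA = 3.141593 * 0.02449225 = 0.0769447 ≈ 0.0769 m^2

0.0769 m^2


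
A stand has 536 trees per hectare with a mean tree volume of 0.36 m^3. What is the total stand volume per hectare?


V_stand = 536 * 0.36 = 192.96 ≈ 193.0 m^3/ha

193.0 m^3/ha


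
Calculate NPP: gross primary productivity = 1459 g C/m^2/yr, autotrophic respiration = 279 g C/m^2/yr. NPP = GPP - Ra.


NPP = GPP - Ra = 1459 - 279 = 1180 g C/m^2/yr

1180 g C/m^2/yr


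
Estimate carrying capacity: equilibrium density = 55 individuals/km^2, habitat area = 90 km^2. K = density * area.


K = 55 * 90 = 4950 individuals

4950 individuals


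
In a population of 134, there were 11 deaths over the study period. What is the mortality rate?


Mortality rate = 11 / 134 = 0.082090 ≈ 0.0821

0.0821


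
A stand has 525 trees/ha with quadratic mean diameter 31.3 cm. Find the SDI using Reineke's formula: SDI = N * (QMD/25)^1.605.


QMD/25 = 31.3/25 = 1.252
(1.252)^1.605 = exp(1.605 * ln(1.252)) = exp(1.605 * 0.224742) = exp(0.360711) = 1.43435
SDI = 525 * 1.43435 = 753.034 ≈ 753

753


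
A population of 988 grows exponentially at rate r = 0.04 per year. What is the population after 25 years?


r*t = 0.04 * 25 = 1
exp(1) = 2.71828
N = 988 * 2.71828 = 2685.66 ≈ 2686

2686


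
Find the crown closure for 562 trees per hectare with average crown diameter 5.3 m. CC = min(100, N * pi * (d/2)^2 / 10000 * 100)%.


(d/2)^2 = (5.3/2)^2 = 2.65^2 = 7.0225
Crown area = 3.141593 * 7.0225 = 22.0618 m^2
N * area / 10000 * 100 = 562 * 22.0618 / 10000 * 100 = 123.987
CC = min(100, 123.987) = 100%

100%


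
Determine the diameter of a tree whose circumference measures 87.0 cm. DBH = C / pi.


DBH = C / pi = 87.0 / 3.141593 = 27.6930 ≈ 27.69 cm

27.69 cm


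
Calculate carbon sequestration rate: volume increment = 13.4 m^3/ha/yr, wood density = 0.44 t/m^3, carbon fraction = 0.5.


C = 13.4 * 0.44 * 0.5 = 2.948 ≈ 2.95 t C/ha/yr

2.95 t C/ha/yr


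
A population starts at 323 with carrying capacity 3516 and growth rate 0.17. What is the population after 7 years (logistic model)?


(K - N0)/N0 = (3516 - 323)/323 = 3193/323 = 9.88545
r*t = 0.17 * 7 = 1.19; exp(-1.19) = 0.304221
9.88545 * 0.304221 = 3.00736
1 + 3.00736 = 4.00736
N = 3516 / 4.00736 = 877.386 ≈ 877

877


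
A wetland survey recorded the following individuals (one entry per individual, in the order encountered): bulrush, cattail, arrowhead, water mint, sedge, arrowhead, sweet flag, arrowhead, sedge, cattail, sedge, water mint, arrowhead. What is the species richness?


Total individuals logged = 13
Distinct species (count of individuals): bulrush (1), cattail (2), arrowhead (4), water mint (2), sedge (3), sweet flag (1)
Species richness = number of distinct species = 6

6


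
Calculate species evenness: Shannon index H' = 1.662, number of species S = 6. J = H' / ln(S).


ln(6) = 1.79176
J = H' / ln(S) = 1.662 / 1.79176 = 0.927580 ≈ 0.9276

0.9276


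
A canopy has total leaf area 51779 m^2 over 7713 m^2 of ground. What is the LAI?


LAI = 51779 / 7713 = 6.7132 ≈ 6.71

6.71


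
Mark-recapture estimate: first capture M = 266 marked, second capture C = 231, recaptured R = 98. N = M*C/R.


N = M * C / R = 266 * 231 / 98 = 61446 / 98 = 627

627 individuals


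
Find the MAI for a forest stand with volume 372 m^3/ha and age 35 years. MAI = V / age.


MAI = 372 / 35 = 10.6286 ≈ 10.63 m^3/ha/yr

10.63 m^3/ha/yr


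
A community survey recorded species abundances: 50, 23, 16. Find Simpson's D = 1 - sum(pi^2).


Total N = 50 + 23 + 16 = 89
Per-species terms:
  p = 50/89 = 0.561798; p^2 = 0.561798^2 = 0.315617
  p = 23/89 = 0.258427; p^2 = 0.258427^2 = 0.066785
  p = 16/89 = 0.179775; p^2 = 0.179775^2 = 0.032319
sum(p^2) = 0.315617 + 0.066785 + 0.032319 = 0.414721
D = 1 - 0.414721 = 0.585279 ≈ 0.5853

0.5853


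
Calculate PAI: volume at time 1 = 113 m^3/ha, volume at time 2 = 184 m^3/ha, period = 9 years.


PAI = (V2 - V1) / period = (184 - 113) / 9 = 71 / 9 = 7.8889 ≈ 7.89 m^3/ha/yr

7.89 m^3/ha/yr


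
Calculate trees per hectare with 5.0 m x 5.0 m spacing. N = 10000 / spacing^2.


N = 10000 / 5.0^2 = 10000 / 25 = 400.000 ≈ 400 trees/ha

400 trees/ha


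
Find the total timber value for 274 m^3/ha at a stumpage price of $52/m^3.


Value = 274 * 52 = $14248/ha

$14248/ha


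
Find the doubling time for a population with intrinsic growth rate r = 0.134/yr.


td = ln(2) / 0.134 = 0.693147 / 0.134 = 5.17274 ≈ 5.2 years

5.2 years


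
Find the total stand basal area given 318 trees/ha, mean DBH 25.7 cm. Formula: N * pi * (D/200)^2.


(D/200)^2 = (25.7/200)^2 = 0.1285^2 = 0.01651225
Individual BA = 3.141593 * 0.01651225 = 0.0518748 m^2
Stand BA = 318 * 0.0518748 = 16.4962 ≈ 16.50 m^2/ha

16.50 m^2/ha


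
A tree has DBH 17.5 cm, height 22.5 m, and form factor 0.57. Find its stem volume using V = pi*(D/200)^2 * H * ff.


(D/200)^2 = (17.5/200)^2 = 0.0875^2 = 0.00765625
BA = 3.141593 * 0.00765625 = 0.0240528 m^2
V = 0.0240528 * 22.5 * 0.57 = 0.308477 ≈ 0.308 m^3

0.308 m^3


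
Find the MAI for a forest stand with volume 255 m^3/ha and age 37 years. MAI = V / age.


MAI = 255 / 37 = 6.8919 ≈ 6.89 m^3/ha/yr

6.89 m^3/ha/yr


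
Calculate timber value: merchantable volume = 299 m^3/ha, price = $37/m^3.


Value = 299 * 37 = $11063/ha

$11063/ha


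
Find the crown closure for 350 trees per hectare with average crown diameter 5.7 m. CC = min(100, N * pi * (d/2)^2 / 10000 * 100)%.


(d/2)^2 = (5.7/2)^2 = 2.85^2 = 8.1225
Crown area = 3.141593 * 8.1225 = 25.5176 m^2
N * area / 10000 * 100 = 350 * 25.5176 / 10000 * 100 = 89.3116
CC = min(100, 89.3116) = 89.3116 ≈ 89.3%

89.3%


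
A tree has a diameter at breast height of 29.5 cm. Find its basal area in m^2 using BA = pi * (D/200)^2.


D/200 = 29.5/200 = 0.1475 m
(D/200)^2 = 0.1475^2 = 0.02175625
BA = 3.141593 * 0.02175625 = 0.0683493 ≈ 0.0683 m^2

0.0683 m^2


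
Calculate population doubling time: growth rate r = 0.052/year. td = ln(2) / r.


td = ln(2) / 0.052 = 0.693147 / 0.052 = 13.3298 ≈ 13.3 years

13.3 years


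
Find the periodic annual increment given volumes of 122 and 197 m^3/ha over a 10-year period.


PAI = (V2 - V1) / period = (197 - 122) / 10 = 75 / 10 = 7.50 m^3/ha/yr

7.50 m^3/ha/yr


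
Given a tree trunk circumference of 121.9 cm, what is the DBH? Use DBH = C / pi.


DBH = C / pi = 121.9 / 3.141593 = 38.8020 ≈ 38.80 cm

38.80 cm


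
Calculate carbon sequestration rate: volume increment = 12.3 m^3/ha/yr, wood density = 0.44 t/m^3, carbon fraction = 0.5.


C = 12.3 * 0.44 * 0.5 = 2.706 ≈ 2.71 t C/ha/yr

2.71 t C/ha/yr


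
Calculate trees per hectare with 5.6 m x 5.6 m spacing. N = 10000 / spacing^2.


N = 10000 / 5.6^2 = 10000 / 31.36 = 318.878 ≈ 319 trees/ha

319 trees/ha


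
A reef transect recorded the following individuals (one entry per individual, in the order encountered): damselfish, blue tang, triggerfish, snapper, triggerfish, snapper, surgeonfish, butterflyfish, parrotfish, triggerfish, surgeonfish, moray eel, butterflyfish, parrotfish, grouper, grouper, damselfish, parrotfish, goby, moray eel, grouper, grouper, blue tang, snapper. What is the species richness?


Total individuals logged = 24
Distinct species (count of individuals): damselfish (2), blue tang (2), triggerfish (3), snapper (3), surgeonfish (2), butterflyfish (2), parrotfish (3), moray eel (2), grouper (4), goby (1)
Species richness = number of distinct species = 10

10


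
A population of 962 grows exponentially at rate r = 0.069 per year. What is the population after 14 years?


r*t = 0.069 * 14 = 0.966
exp(0.966) = 2.62741
N = 962 * 2.62741 = 2527.57 ≈ 2528

2528


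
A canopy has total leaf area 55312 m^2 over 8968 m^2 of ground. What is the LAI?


LAI = 55312 / 8968 = 6.1677 ≈ 6.17

6.17


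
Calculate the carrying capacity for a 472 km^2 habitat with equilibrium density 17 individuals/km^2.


K = 17 * 472 = 8024 individuals

8024 individuals


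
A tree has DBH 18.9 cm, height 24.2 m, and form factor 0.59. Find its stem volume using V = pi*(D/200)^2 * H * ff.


(D/200)^2 = (18.9/200)^2 = 0.0945^2 = 0.00893025
BA = 3.141593 * 0.00893025 = 0.0280552 m^2
V = 0.0280552 * 24.2 * 0.59 = 0.400572 ≈ 0.401 m^3

0.401 m^3


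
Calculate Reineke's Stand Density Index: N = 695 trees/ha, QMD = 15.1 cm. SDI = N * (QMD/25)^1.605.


QMD/25 = 15.1/25 = 0.604
(0.604)^1.605 = exp(1.605 * ln(0.604)) = exp(1.605 * (-0.504181)) = exp(-0.809211) = 0.445209
SDI = 695 * 0.445209 = 309.420 ≈ 309

309


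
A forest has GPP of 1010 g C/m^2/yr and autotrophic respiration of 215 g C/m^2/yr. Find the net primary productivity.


NPP = GPP - Ra = 1010 - 215 = 795 g C/m^2/yr

795 g C/m^2/yr


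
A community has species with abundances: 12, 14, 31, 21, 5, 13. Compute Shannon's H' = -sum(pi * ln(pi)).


Total N = 12 + 14 + 31 + 21 + 5 + 13 = 96
Per-species terms:
  p = 12/96 = 0.125000; ln(p) = -2.079442; p*ln(p) = 0.125000 * (-2.079442) = -0.259930
  p = 14/96 = 0.145833; ln(p) = -1.925293; p*ln(p) = 0.145833 * (-1.925293) = -0.280771
  p = 31/96 = 0.322917; ln(p) = -1.130360; p*ln(p) = 0.322917 * (-1.130360) = -0.365012
  p = 21/96 = 0.218750; ln(p) = -1.519826; p*ln(p) = 0.218750 * (-1.519826) = -0.332462
  p = 5/96 = 0.052083; ln(p) = -2.954917; p*ln(p) = 0.052083 * (-2.954917) = -0.153901
  p = 13/96 = 0.135417; ln(p) = -1.999396; p*ln(p) = 0.135417 * (-1.999396) = -0.270752
sum(p*ln(p)) = (-0.259930) + (-0.280771) + (-0.365012) + (-0.332462) + (-0.153901) + (-0.270752) = -1.662828
H' = -(-1.662828) = 1.662828 ≈ 1.6628

1.6628


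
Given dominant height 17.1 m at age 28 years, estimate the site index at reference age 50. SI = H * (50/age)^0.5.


50/28 = 1.78571
(1.78571)^0.5 = 1.33630
SI = 17.1 * 1.33630 = 22.8507 ≈ 22.9 m

22.9 m


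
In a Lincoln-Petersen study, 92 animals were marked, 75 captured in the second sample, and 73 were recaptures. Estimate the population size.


N = M * C / R = 92 * 75 / 73 = 6900 / 73 = 94.52 ≈ 95

95 individuals


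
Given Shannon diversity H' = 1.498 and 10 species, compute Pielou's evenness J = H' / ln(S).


ln(10) = 2.30259
J = H' / ln(S) = 1.498 / 2.30259 = 0.650572 ≈ 0.6506

0.6506


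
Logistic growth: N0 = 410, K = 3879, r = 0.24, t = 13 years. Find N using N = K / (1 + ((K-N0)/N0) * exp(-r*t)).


(K - N0)/N0 = (3879 - 410)/410 = 3469/410 = 8.46098
r*t = 0.24 * 13 = 3.12; exp(-3.12) = 0.0441572
8.46098 * 0.0441572 = 0.373613
1 + 0.373613 = 1.37361
N = 3879 / 1.37361 = 2823.95 ≈ 2824

2824


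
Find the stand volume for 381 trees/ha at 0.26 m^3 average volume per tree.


V_stand = 381 * 0.26 = 99.06 ≈ 99.1 m^3/ha

99.1 m^3/ha


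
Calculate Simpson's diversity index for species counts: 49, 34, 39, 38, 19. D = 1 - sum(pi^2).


Total N = 49 + 34 + 39 + 38 + 19 = 179
Per-species terms:
  p = 49/179 = 0.273743; p^2 = 0.273743^2 = 0.074935
  p = 34/179 = 0.189944; p^2 = 0.189944^2 = 0.036079
  p = 39/179 = 0.217877; p^2 = 0.217877^2 = 0.047470
  p = 38/179 = 0.212291; p^2 = 0.212291^2 = 0.045067
  p = 19/179 = 0.106145; p^2 = 0.106145^2 = 0.011267
sum(p^2) = 0.074935 + 0.036079 + 0.047470 + 0.045067 + 0.011267 = 0.214818
D = 1 - 0.214818 = 0.785182 ≈ 0.7852

0.7852


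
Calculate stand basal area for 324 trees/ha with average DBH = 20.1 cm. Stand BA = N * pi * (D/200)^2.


(D/200)^2 = (20.1/200)^2 = 0.1005^2 = 0.01010025
Individual BA = 3.141593 * 0.01010025 = 0.0317309 m^2
Stand BA = 324 * 0.0317309 = 10.2808 ≈ 10.28 m^2/ha

10.28 m^2/ha


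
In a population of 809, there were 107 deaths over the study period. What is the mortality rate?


Mortality rate = 107 / 809 = 0.132262 ≈ 0.1323

0.1323


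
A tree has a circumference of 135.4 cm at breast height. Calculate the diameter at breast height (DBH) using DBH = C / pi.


DBH = C / pi = 135.4 / 3.141593 = 43.0992 ≈ 43.10 cm

43.10 cm


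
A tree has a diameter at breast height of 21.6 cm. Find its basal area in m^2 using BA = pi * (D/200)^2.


D/200 = 21.6/200 = 0.108 m
(D/200)^2 = 0.108^2 = 0.011664
BA = 3.141593 * 0.011664 = 0.0366435 ≈ 0.0366 m^2

0.0366 m^2


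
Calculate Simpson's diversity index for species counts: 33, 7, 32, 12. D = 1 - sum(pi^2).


Total N = 33 + 7 + 32 + 12 = 84
Per-species terms:
  p = 33/84 = 0.392857; p^2 = 0.392857^2 = 0.154337
  p = 7/84 = 0.083333; p^2 = 0.083333^2 = 0.006944
  p = 32/84 = 0.380952; p^2 = 0.380952^2 = 0.145124
  p = 12/84 = 0.142857; p^2 = 0.142857^2 = 0.020408
sum(p^2) = 0.154337 + 0.006944 + 0.145124 + 0.020408 = 0.326813
D = 1 - 0.326813 = 0.673187 ≈ 0.6732

0.6732


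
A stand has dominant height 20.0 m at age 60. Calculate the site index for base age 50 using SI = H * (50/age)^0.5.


50/60 = 0.833333
(0.833333)^0.5 = 0.912871
SI = 20.0 * 0.912871 = 18.2574 ≈ 18.3 m

18.3 m


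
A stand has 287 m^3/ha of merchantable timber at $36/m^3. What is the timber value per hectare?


Value = 287 * 36 = $10332/ha

$10332/ha


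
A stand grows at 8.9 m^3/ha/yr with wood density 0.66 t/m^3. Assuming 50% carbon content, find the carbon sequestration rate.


C = 8.9 * 0.66 * 0.5 = 2.937 ≈ 2.94 t C/ha/yr

2.94 t C/ha/yr


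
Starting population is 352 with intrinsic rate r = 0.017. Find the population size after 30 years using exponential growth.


r*t = 0.017 * 30 = 0.51
exp(0.51) = 1.66529
N = 352 * 1.66529 = 586.182 ≈ 586

586


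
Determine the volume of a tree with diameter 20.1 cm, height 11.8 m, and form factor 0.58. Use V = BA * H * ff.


(D/200)^2 = (20.1/200)^2 = 0.1005^2 = 0.01010025
BA = 3.141593 * 0.01010025 = 0.0317309 m^2
V = 0.0317309 * 11.8 * 0.58 = 0.217166 ≈ 0.217 m^3

0.217 m^3


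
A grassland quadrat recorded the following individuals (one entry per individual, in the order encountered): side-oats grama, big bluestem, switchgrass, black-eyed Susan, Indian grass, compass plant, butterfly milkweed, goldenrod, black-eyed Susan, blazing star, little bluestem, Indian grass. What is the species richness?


Total individuals logged = 12
Distinct species (count of individuals): side-oats grama (1), big bluestem (1), switchgrass (1), black-eyed Susan (2), Indian grass (2), compass plant (1), butterfly milkweed (1), goldenrod (1), blazing star (1), little bluestem (1)
Species richness = number of distinct species = 10

10


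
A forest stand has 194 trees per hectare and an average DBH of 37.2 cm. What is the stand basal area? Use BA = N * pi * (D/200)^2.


(D/200)^2 = (37.2/200)^2 = 0.186^2 = 0.034596
Individual BA = 3.141593 * 0.034596 = 0.108687 m^2
Stand BA = 194 * 0.108687 = 21.0853 ≈ 21.09 m^2/ha

21.09 m^2/ha


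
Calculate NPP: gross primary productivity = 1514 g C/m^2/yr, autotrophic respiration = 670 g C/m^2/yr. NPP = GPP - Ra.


NPP = GPP - Ra = 1514 - 670 = 844 g C/m^2/yr

844 g C/m^2/yr


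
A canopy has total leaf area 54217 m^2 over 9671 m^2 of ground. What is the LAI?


LAI = 54217 / 9671 = 5.6061 ≈ 5.61

5.61


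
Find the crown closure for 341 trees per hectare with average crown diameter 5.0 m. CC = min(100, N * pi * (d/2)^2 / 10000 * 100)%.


(d/2)^2 = (5.0/2)^2 = 2.5^2 = 6.25
Crown area = 3.141593 * 6.25 = 19.6350 m^2
N * area / 10000 * 100 = 341 * 19.6350 / 10000 * 100 = 66.9554
CC = min(100, 66.9554) = 66.9554 ≈ 67.0%

67.0%


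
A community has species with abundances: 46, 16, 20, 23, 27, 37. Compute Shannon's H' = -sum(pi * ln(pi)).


Total N = 46 + 16 + 20 + 23 + 27 + 37 = 169
Per-species terms:
  p = 46/169 = 0.272189; ln(p) = -1.301259; p*ln(p) = 0.272189 * (-1.301259) = -0.354188
  p = 16/169 = 0.094675; ln(p) = -2.357305; p*ln(p) = 0.094675 * (-2.357305) = -0.223178
  p = 20/169 = 0.118343; ln(p) = -2.134168; p*ln(p) = 0.118343 * (-2.134168) = -0.252564
  p = 23/169 = 0.136095; ln(p) = -1.994402; p*ln(p) = 0.136095 * (-1.994402) = -0.271428
  p = 27/169 = 0.159763; ln(p) = -1.834064; p*ln(p) = 0.159763 * (-1.834064) = -0.293016
  p = 37/169 = 0.218935; ln(p) = -1.518980; p*ln(p) = 0.218935 * (-1.518980) = -0.332558
sum(p*ln(p)) = (-0.354188) + (-0.223178) + (-0.252564) + (-0.271428) + (-0.293016) + (-0.332558) = -1.726932
H' = -(-1.726932) = 1.726932 ≈ 1.7269

1.7269


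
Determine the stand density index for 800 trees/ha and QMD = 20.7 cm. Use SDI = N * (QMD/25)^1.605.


QMD/25 = 20.7/25 = 0.828
(0.828)^1.605 = exp(1.605 * ln(0.828)) = exp(1.605 * (-0.188742)) = exp(-0.302931) = 0.738650
SDI = 800 * 0.738650 = 590.920 ≈ 591

591


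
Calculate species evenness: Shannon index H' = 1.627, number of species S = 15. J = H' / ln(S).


ln(15) = 2.70805
J = H' / ln(S) = 1.627 / 2.70805 = 0.600801 ≈ 0.6008

0.6008


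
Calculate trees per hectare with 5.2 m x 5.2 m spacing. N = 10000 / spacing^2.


N = 10000 / 5.2^2 = 10000 / 27.04 = 369.822 ≈ 370 trees/ha

370 trees/ha


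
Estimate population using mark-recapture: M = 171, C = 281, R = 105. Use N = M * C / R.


N = M * C / R = 171 * 281 / 105 = 48051 / 105 = 457.63 ≈ 458

458 individuals


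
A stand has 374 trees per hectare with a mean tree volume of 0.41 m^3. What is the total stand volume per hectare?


V_stand = 374 * 0.41 = 153.34 ≈ 153.3 m^3/ha

153.3 m^3/ha


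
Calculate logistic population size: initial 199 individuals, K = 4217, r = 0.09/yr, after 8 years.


(K - N0)/N0 = (4217 - 199)/199 = 4018/199 = 20.1910
r*t = 0.09 * 8 = 0.72; exp(-0.72) = 0.486752
20.1910 * 0.486752 = 9.82801
1 + 9.82801 = 10.8280
N = 4217 / 10.8280 = 389.453 ≈ 389

389


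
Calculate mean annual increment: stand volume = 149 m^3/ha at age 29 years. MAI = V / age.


MAI = 149 / 29 = 5.1379 ≈ 5.14 m^3/ha/yr

5.14 m^3/ha/yr


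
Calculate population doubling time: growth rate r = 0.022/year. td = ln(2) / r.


td = ln(2) / 0.022 = 0.693147 / 0.022 = 31.5067 ≈ 31.5 years

31.5 years


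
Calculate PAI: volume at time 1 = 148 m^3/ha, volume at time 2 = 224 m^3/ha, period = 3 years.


PAI = (V2 - V1) / period = (224 - 148) / 3 = 76 / 3 = 25.3333 ≈ 25.33 m^3/ha/yr

25.33 m^3/ha/yr


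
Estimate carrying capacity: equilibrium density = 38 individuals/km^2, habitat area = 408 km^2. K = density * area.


K = 38 * 408 = 15504 individuals

15504 individuals


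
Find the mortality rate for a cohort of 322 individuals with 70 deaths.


Mortality rate = 70 / 322 = 0.217391 ≈ 0.2174

0.2174


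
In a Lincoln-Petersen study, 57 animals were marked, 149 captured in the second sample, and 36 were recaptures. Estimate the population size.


N = M * C / R = 57 * 149 / 36 = 8493 / 36 = 235.92 ≈ 236

236 individuals


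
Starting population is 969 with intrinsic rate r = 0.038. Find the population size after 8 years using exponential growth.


r*t = 0.038 * 8 = 0.304
exp(0.304) = 1.35527
N = 969 * 1.35527 = 1313.26 ≈ 1313

1313


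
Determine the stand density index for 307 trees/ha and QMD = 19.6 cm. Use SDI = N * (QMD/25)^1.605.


QMD/25 = 19.6/25 = 0.784
(0.784)^1.605 = exp(1.605 * ln(0.784)) = exp(1.605 * (-0.243346)) = exp(-0.390570) = 0.676671
SDI = 307 * 0.676671 = 207.738 ≈ 208

208


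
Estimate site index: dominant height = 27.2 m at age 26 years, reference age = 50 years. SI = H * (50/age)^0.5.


50/26 = 1.92308
(1.92308)^0.5 = 1.38675
SI = 27.2 * 1.38675 = 37.7196 ≈ 37.7 m

37.7 m


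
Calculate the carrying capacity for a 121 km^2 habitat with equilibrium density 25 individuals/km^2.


K = 25 * 121 = 3025 individuals

3025 individuals


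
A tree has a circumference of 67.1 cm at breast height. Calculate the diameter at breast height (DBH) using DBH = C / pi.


DBH = C / pi = 67.1 / 3.141593 = 21.3586 ≈ 21.36 cm

21.36 cm


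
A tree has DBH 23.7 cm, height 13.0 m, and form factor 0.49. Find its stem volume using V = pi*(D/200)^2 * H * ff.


(D/200)^2 = (23.7/200)^2 = 0.1185^2 = 0.01404225
BA = 3.141593 * 0.01404225 = 0.0441150 m^2
V = 0.0441150 * 13.0 * 0.49 = 0.281013 ≈ 0.281 m^3

0.281 m^3


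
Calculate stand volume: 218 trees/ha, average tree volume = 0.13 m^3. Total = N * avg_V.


V_stand = 218 * 0.13 = 28.34 ≈ 28.3 m^3/ha

28.3 m^3/ha


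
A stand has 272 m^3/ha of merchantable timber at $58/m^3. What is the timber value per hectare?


Value = 272 * 58 = $15776/ha

$15776/ha


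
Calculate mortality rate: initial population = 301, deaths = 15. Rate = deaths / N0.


Mortality rate = 15 / 301 = 0.049834 ≈ 0.0498

0.0498


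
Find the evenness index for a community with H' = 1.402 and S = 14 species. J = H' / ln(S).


ln(14) = 2.63906
J = H' / ln(S) = 1.402 / 2.63906 = 0.531250 ≈ 0.5313

0.5313


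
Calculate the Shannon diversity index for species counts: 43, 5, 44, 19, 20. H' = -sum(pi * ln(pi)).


Total N = 43 + 5 + 44 + 19 + 20 = 131
Per-species terms:
  p = 43/131 = 0.328244; ln(p) = -1.113998; p*ln(p) = 0.328244 * (-1.113998) = -0.365663
  p = 5/131 = 0.038168; ln(p) = -3.265758; p*ln(p) = 0.038168 * (-3.265758) = -0.124647
  p = 44/131 = 0.335878; ln(p) = -1.091007; p*ln(p) = 0.335878 * (-1.091007) = -0.366445
  p = 19/131 = 0.145038; ln(p) = -1.930760; p*ln(p) = 0.145038 * (-1.930760) = -0.280034
  p = 20/131 = 0.152672; ln(p) = -1.879463; p*ln(p) = 0.152672 * (-1.879463) = -0.286941
sum(p*ln(p)) = (-0.365663) + (-0.124647) + (-0.366445) + (-0.280034) + (-0.286941) = -1.423730
H' = -(-1.423730) = 1.423730 ≈ 1.4237

1.4237


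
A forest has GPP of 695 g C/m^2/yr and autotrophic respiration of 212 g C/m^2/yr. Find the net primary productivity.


NPP = GPP - Ra = 695 - 212 = 483 g C/m^2/yr

483 g C/m^2/yr


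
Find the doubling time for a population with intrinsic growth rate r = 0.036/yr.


td = ln(2) / 0.036 = 0.693147 / 0.036 = 19.2541 ≈ 19.3 years

19.3 years


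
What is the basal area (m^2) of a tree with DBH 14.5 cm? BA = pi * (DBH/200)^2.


D/200 = 14.5/200 = 0.0725 m
(D/200)^2 = 0.0725^2 = 0.00525625
BA = 3.141593 * 0.00525625 = 0.0165130 ≈ 0.0165 m^2

0.0165 m^2


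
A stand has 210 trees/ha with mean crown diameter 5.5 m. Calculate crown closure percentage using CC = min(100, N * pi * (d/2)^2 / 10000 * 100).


(d/2)^2 = (5.5/2)^2 = 2.75^2 = 7.5625
Crown area = 3.141593 * 7.5625 = 23.7583 m^2
N * area / 10000 * 100 = 210 * 23.7583 / 10000 * 100 = 49.8924
CC = min(100, 49.8924) = 49.8924 ≈ 49.9%

49.9%


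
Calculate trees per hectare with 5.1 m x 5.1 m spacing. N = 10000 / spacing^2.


N = 10000 / 5.1^2 = 10000 / 26.01 = 384.468 ≈ 384 trees/ha

384 trees/ha


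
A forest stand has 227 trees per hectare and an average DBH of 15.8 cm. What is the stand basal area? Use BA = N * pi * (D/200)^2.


(D/200)^2 = (15.8/200)^2 = 0.079^2 = 0.006241
Individual BA = 3.141593 * 0.006241 = 0.0196067 m^2
Stand BA = 227 * 0.0196067 = 4.45072 ≈ 4.45 m^2/ha

4.45 m^2/ha


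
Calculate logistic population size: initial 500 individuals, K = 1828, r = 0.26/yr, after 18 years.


(K - N0)/N0 = (1828 - 500)/500 = 1328/500 = 2.65600
r*t = 0.26 * 18 = 4.68; exp(-4.68) = 0.00927901
2.65600 * 0.00927901 = 0.0246451
1 + 0.0246451 = 1.02465
N = 1828 / 1.02465 = 1784.02 ≈ 1784

1784


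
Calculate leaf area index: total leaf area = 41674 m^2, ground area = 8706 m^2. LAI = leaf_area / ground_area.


LAI = 41674 / 8706 = 4.7868 ≈ 4.79

4.79


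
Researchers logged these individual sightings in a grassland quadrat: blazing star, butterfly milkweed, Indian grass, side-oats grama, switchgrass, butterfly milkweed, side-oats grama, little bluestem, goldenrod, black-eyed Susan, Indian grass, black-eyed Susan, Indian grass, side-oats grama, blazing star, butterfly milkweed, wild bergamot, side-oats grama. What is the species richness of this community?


Total individuals logged = 18
Distinct species (count of individuals): blazing star (2), butterfly milkweed (3), Indian grass (3), side-oats grama (4), switchgrass (1), little bluestem (1), goldenrod (1), black-eyed Susan (2), wild bergamot (1)
Species richness = number of distinct species = 9

9


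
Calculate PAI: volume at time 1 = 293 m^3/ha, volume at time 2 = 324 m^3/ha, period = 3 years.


PAI = (V2 - V1) / period = (324 - 293) / 3 = 31 / 3 = 10.3333 ≈ 10.33 m^3/ha/yr

10.33 m^3/ha/yr


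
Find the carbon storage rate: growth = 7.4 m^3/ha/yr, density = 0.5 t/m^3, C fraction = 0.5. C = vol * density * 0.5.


C = 7.4 * 0.5 * 0.5 = 1.85 t C/ha/yr

1.85 t C/ha/yr


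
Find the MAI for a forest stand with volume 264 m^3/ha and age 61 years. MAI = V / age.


MAI = 264 / 61 = 4.3279 ≈ 4.33 m^3/ha/yr

4.33 m^3/ha/yr


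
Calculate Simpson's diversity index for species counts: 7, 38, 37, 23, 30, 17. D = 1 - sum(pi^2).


Total N = 7 + 38 + 37 + 23 + 30 + 17 = 152
Per-species terms:
  p = 7/152 = 0.046053; p^2 = 0.046053^2 = 0.002121
  p = 38/152 = 0.250000; p^2 = 0.250000^2 = 0.062500
  p = 37/152 = 0.243421; p^2 = 0.243421^2 = 0.059254
  p = 23/152 = 0.151316; p^2 = 0.151316^2 = 0.022897
  p = 30/152 = 0.197368; p^2 = 0.197368^2 = 0.038954
  p = 17/152 = 0.111842; p^2 = 0.111842^2 = 0.012509
sum(p^2) = 0.002121 + 0.062500 + 0.059254 + 0.022897 + 0.038954 + 0.012509 = 0.198235
D = 1 - 0.198235 = 0.801765 ≈ 0.8018

0.8018


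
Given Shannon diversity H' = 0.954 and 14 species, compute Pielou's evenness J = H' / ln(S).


ln(14) = 2.63906
J = H' / ln(S) = 0.954 / 2.63906 = 0.361492 ≈ 0.3615

0.3615


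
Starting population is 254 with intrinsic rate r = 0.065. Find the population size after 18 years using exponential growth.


r*t = 0.065 * 18 = 1.17
exp(1.17) = 3.22199
N = 254 * 3.22199 = 818.385 ≈ 818

818


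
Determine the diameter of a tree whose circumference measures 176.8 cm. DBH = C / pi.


DBH = C / pi = 176.8 / 3.141593 = 56.2772 ≈ 56.28 cm

56.28 cm


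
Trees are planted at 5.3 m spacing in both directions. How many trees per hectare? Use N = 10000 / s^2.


N = 10000 / 5.3^2 = 10000 / 28.09 = 355.999 ≈ 356 trees/ha

356 trees/ha


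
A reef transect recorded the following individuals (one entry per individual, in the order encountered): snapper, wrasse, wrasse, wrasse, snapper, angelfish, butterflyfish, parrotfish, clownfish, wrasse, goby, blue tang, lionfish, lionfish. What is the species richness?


Total individuals logged = 14
Distinct species (count of individuals): snapper (2), wrasse (4), angelfish (1), butterflyfish (1), parrotfish (1), clownfish (1), goby (1), blue tang (1), lionfish (2)
Species richness = number of distinct species = 9

9


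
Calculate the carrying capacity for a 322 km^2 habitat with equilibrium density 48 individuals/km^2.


K = 48 * 322 = 15456 individuals

15456 individuals


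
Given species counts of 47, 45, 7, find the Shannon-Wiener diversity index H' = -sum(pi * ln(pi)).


Total N = 47 + 45 + 7 = 99
Per-species terms:
  p = 47/99 = 0.474747; ln(p) = -0.744973; p*ln(p) = 0.474747 * (-0.744973) = -0.353674
  p = 45/99 = 0.454545; ln(p) = -0.788458; p*ln(p) = 0.454545 * (-0.788458) = -0.358390
  p = 7/99 = 0.070707; ln(p) = -2.649211; p*ln(p) = 0.070707 * (-2.649211) = -0.187318
sum(p*ln(p)) = (-0.353674) + (-0.358390) + (-0.187318) = -0.899382
H' = -(-0.899382) = 0.899382 ≈ 0.8994

0.8994


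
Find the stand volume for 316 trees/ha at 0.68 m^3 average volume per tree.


V_stand = 316 * 0.68 = 214.88 ≈ 214.9 m^3/ha

214.9 m^3/ha


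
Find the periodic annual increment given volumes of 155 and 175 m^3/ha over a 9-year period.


PAI = (V2 - V1) / period = (175 - 155) / 9 = 20 / 9 = 2.2222 ≈ 2.22 m^3/ha/yr

2.22 m^3/ha/yr


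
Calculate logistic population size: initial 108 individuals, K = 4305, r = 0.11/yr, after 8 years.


(K - N0)/N0 = (4305 - 108)/108 = 4197/108 = 38.8611
r*t = 0.11 * 8 = 0.88; exp(-0.88) = 0.414783
38.8611 * 0.414783 = 16.1189
1 + 16.1189 = 17.1189
N = 4305 / 17.1189 = 251.476 ≈ 251

251


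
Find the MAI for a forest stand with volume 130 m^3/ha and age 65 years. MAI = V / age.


MAI = 130 / 65 = 2.00 m^3/ha/yr

2.00 m^3/ha/yr


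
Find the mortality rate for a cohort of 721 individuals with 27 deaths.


Mortality rate = 27 / 721 = 0.037448 ≈ 0.0374

0.0374


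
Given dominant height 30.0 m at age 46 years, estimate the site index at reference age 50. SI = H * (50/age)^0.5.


50/46 = 1.08696
(1.08696)^0.5 = 1.04257
SI = 30.0 * 1.04257 = 31.2771 ≈ 31.3 m

31.3 m


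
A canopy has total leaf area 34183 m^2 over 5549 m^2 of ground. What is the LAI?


LAI = 34183 / 5549 = 6.1602 ≈ 6.16

6.16


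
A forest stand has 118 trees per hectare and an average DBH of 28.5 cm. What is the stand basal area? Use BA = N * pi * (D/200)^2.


(D/200)^2 = (28.5/200)^2 = 0.1425^2 = 0.02030625
Individual BA = 3.141593 * 0.02030625 = 0.0637940 m^2
Stand BA = 118 * 0.0637940 = 7.52769 ≈ 7.53 m^2/ha

7.53 m^2/ha


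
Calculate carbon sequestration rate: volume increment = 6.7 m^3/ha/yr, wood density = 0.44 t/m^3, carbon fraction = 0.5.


C = 6.7 * 0.44 * 0.5 = 1.474 ≈ 1.47 t C/ha/yr

1.47 t C/ha/yr


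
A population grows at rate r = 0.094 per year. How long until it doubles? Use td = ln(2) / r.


td = ln(2) / 0.094 = 0.693147 / 0.094 = 7.37390 ≈ 7.4 years

7.4 years


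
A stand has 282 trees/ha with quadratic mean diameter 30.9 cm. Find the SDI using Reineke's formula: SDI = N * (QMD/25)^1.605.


QMD/25 = 30.9/25 = 1.236
(1.236)^1.605 = exp(1.605 * ln(1.236)) = exp(1.605 * 0.211880) = exp(0.340067) = 1.40504
SDI = 282 * 1.40504 = 396.221 ≈ 396

396


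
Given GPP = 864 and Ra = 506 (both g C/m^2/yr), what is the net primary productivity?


NPP = GPP - Ra = 864 - 506 = 358 g C/m^2/yr

358 g C/m^2/yr


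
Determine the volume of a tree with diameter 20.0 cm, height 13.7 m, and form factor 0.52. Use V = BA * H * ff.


(D/200)^2 = (20.0/200)^2 = 0.1^2 = 0.01
BA = 3.141593 * 0.01 = 0.0314159 m^2
V = 0.0314159 * 13.7 * 0.52 = 0.223807 ≈ 0.224 m^3

0.224 m^3


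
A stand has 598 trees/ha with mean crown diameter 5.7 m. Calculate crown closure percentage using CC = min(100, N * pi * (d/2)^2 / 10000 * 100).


(d/2)^2 = (5.7/2)^2 = 2.85^2 = 8.1225
Crown area = 3.141593 * 8.1225 = 25.5176 m^2
N * area / 10000 * 100 = 598 * 25.5176 / 10000 * 100 = 152.595
CC = min(100, 152.595) = 100%

100%


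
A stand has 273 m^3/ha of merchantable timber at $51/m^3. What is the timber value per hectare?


Value = 273 * 51 = $13923/ha

$13923/ha


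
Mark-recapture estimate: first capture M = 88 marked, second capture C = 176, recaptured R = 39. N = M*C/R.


N = M * C / R = 88 * 176 / 39 = 15488 / 39 = 397.13 ≈ 397

397 individuals


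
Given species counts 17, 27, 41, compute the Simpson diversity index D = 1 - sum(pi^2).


Total N = 17 + 27 + 41 = 85
Per-species terms:
  p = 17/85 = 0.200000; p^2 = 0.200000^2 = 0.040000
  p = 27/85 = 0.317647; p^2 = 0.317647^2 = 0.100900
  p = 41/85 = 0.482353; p^2 = 0.482353^2 = 0.232664
sum(p^2) = 0.040000 + 0.100900 + 0.232664 = 0.373564
D = 1 - 0.373564 = 0.626436 ≈ 0.6264

0.6264


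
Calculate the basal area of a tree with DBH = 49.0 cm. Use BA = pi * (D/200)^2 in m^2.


D/200 = 49.0/200 = 0.245 m
(D/200)^2 = 0.245^2 = 0.060025
BA = 3.141593 * 0.060025 = 0.188574 ≈ 0.1886 m^2

0.1886 m^2


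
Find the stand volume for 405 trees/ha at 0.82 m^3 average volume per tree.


V_stand = 405 * 0.82 = 332.1 m^3/ha

332.1 m^3/ha


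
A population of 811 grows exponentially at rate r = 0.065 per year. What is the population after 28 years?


r*t = 0.065 * 28 = 1.82
exp(1.82) = 6.17186
N = 811 * 6.17186 = 5005.38 ≈ 5005

5005


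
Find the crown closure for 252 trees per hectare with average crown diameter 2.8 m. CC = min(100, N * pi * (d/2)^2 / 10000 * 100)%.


(d/2)^2 = (2.8/2)^2 = 1.4^2 = 1.96
Crown area = 3.141593 * 1.96 = 6.15752 m^2
N * area / 10000 * 100 = 252 * 6.15752 / 10000 * 100 = 15.5170
CC = min(100, 15.5170) = 15.5170 ≈ 15.5%

15.5%


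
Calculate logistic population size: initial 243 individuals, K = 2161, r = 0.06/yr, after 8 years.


(K - N0)/N0 = (2161 - 243)/243 = 1918/243 = 7.89300
r*t = 0.06 * 8 = 0.48; exp(-0.48) = 0.618783
7.89300 * 0.618783 = 4.88405
1 + 4.88405 = 5.88405
N = 2161 / 5.88405 = 367.264 ≈ 367

367


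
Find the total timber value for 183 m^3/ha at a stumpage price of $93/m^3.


Value = 183 * 93 = $17019/ha

$17019/ha


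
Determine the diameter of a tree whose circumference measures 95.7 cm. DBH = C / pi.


DBH = C / pi = 95.7 / 3.141593 = 30.4623 ≈ 30.46 cm

30.46 cm


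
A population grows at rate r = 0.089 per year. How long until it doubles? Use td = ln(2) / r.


td = ln(2) / 0.089 = 0.693147 / 0.089 = 7.78817 ≈ 7.8 years

7.8 years


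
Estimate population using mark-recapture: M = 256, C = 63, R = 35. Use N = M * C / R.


N = M * C / R = 256 * 63 / 35 = 16128 / 35 = 460.80 ≈ 461

461 individuals


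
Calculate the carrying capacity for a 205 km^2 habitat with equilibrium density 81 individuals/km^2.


K = 81 * 205 = 16605 individuals

16605 individuals
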